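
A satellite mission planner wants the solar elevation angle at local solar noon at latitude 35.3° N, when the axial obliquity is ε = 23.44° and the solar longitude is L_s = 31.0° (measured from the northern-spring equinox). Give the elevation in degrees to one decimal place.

66.5°

Solar declination: sin δ = sin ε · sin L_s = sin 23.44° × sin 31.0° = 0.20488, so δ = +11.822°.
At local noon the hour angle is zero, so the zenith angle equals |ϕ − δ| = |+35.3° − (+11.822°)| = 23.478°.
Elevation = 90° − 23.478° = 66.5°.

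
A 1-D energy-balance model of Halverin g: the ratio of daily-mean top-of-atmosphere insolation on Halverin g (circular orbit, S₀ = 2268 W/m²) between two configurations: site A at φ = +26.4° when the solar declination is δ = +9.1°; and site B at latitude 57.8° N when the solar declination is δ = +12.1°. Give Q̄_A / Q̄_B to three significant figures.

Q̄_A / Q̄_B ≈ 1.20

— Configuration A (φ=+26.4°):
cos H₀ = −tan(+26.4°) tan(+9.100°) = -0.0795, H₀ = 1.6504 rad.
Bracket: H₀ sin φ sin δ + cos φ cos δ sin H₀ = 1.6504×0.44464×0.15816 + 0.89571×0.98741×0.99683 = 0.116063 + 0.881629 = 0.997692.
Q̄ = (S₀/π) × [bracket] = (2268/π) × 0.997692 = 720.26 W/m².
— Configuration B (φ=+57.8°):
cos H₀ = −tan(+57.8°) tan(+12.100°) = -0.3404, H₀ = 1.9182 rad.
Bracket: H₀ sin φ sin δ + cos φ cos δ sin H₀ = 1.9182×0.84619×0.20962 + 0.53288×0.97778×0.94027 = 0.340247 + 0.489918 = 0.830165.
Q̄ = (S₀/π) × [bracket] = (2268/π) × 0.830165 = 599.32 W/m².
Ratio Q̄_A / Q̄_B = 720.26 / 599.32 = 1.202.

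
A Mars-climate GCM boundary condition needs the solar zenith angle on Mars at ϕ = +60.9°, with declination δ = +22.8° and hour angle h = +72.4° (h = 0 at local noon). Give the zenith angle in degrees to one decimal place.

θ_z = 61.7°

cos θ_z = sin ϕ sin δ + cos ϕ cos δ cos h = 0.338600 + 0.135563 = 0.474163.
θ_z = arccos(0.474163) = 61.7°.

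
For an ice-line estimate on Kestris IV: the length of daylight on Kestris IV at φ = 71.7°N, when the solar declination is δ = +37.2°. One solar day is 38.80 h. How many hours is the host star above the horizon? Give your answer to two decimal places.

38.80 h

Sunrise equation: cos H₀ = −tan φ · tan δ = -2.2951 ≤ −1, so the host star never sets (polar day) and H₀ = π.
Daylight = 2H₀/(2π) × 38.80 h = (3.1416/π) × 38.80 = 38.80 h.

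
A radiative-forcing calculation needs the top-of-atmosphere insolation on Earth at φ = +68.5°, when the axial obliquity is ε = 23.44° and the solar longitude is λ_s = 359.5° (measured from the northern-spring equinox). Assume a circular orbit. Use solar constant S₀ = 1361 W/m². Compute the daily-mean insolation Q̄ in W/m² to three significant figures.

Q̄ ≈ 157 W/m²

Solar declination: sin δ = sin ε · sin λ_s = sin 23.44° × sin 359.5° = -0.00347, so δ = -0.199°.
cos H₀ = −tan(+68.5°) tan(-0.199°) = 0.0088, H₀ = 1.5620 rad.
Bracket: H₀ sin φ sin δ + cos φ cos δ sin H₀ = 1.5620×0.93042×-0.00347 + 0.36650×0.99999×0.99996 = -0.005043 + 0.366482 = 0.361439.
Q̄ = (S₀/π) × [bracket] = (1361/π) × 0.361439 = 156.6 W/m².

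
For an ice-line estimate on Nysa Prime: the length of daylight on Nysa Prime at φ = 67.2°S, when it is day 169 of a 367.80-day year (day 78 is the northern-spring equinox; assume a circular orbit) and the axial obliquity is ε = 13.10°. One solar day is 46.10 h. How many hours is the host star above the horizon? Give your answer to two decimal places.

14.44 h

Solar longitude: λ_s = 360° × (169 − 78)/367.80 = 89.070°.
sin δ = sin 13.10° × sin 89.070° = 0.22662, so δ = +13.098°.
cos H₀ = −tan φ · tan δ = −tan(-67.2°) × tan(+13.098°) = 0.5535, so H₀ = 0.9842 rad = 56.39°.
Daylight = 2H₀/(2π) × 46.10 h = (0.9842/π) × 46.10 = 14.44 h.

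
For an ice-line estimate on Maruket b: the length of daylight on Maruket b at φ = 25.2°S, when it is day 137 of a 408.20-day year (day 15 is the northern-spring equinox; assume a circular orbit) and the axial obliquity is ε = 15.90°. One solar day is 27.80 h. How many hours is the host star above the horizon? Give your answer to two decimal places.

12.77 h

Solar longitude: λ_s = 360° × (137 − 15)/408.20 = 107.594°.
sin δ = sin 15.90° × sin 107.594° = 0.26114, so δ = +15.138°.
cos H₀ = −tan φ · tan δ = −tan(-25.2°) × tan(+15.138°) = 0.1273, so H₀ = 1.4431 rad = 82.69°.
Daylight = 2H₀/(2π) × 27.80 h = (1.4431/π) × 27.80 = 12.77 h.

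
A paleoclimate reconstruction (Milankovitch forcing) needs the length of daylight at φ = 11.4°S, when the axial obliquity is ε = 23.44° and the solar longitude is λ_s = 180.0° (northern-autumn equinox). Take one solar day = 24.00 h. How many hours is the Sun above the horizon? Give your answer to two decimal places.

Solar declination: sin δ = sin ε · sin λ_s = sin 23.44° × sin 180.0° = 0.00000, so δ = +0.000°.
cos H₀ = −tan φ · tan δ = −tan(-11.4°) × tan(+0.000°) = 0.0000, so H₀ = 1.5708 rad = 90.00°.
Daylight = 2H₀/(2π) × 24.00 h = (1.5708/π) × 24.00 = 12.00 h.

12.00 h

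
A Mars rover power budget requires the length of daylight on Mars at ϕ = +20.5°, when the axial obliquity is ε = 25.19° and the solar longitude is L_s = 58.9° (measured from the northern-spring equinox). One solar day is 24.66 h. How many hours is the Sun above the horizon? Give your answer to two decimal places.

Solar declination: sin δ = sin ε · sin L_s = sin 25.19° × sin 58.9° = 0.36445, so δ = +21.373°.
cos h₀ = −tan ϕ · tan δ = −tan(+20.5°) × tan(+21.373°) = -0.1463, so h₀ = 1.7176 rad = 98.41°.
Daylight = 2h₀/(2π) × 24.66 h = (1.7176/π) × 24.66 = 13.48 h.

13.48 h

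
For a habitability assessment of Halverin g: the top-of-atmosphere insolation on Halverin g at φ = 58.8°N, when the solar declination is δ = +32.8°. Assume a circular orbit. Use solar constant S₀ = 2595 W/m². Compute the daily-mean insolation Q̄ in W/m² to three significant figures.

cos H₀ = −tan(+58.8°) tan(+32.800°) = -1.0641 ≤ −1 ⇒ polar day, H₀ = π.
Bracket: H₀ sin φ sin δ + cos φ cos δ sin H₀ = 3.1416×0.85536×0.54171 + 0.51803×0.84057×0.00000 = 1.455683 + 0.000000 = 1.455683.
Q̄ = (S₀/π) × [bracket] = (2595/π) × 1.455683 = 1202 W/m².

Q̄ ≈ 1.20e+03 W/m²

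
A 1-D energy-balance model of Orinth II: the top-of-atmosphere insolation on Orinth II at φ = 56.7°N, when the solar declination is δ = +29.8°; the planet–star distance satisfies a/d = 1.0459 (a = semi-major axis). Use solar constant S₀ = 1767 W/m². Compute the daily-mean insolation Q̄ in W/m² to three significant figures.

Q̄ ≈ 816 W/m²

cos H₀ = −tan(+56.7°) tan(+29.800°) = -0.8719, H₀ = 2.6298 rad.
Bracket: H₀ sin φ sin δ + cos φ cos δ sin H₀ = 2.6298×0.83581×0.49697 + 0.54902×0.86777×0.48975 = 1.092347 + 0.233328 = 1.325675.
Inverse-square distance factor (a/d)² = 1.0459² = 1.093907.
Q̄ = (S₀/π) × 1.093907 × [bracket] = (1767/π) × 1.093907 × 1.325675 = 815.7 W/m².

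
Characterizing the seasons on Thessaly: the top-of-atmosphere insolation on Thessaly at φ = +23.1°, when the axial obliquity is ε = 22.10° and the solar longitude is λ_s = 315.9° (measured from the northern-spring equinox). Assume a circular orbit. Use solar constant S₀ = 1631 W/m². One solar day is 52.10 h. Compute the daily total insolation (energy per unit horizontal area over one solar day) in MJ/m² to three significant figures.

Solar declination: sin δ = sin ε · sin λ_s = sin 22.10° × sin 315.9° = -0.26182, so δ = -15.178°.
cos H₀ = −tan(+23.1°) tan(-15.178°) = 0.1157, H₀ = 1.4548 rad.
Bracket: H₀ sin φ sin δ + cos φ cos δ sin H₀ = 1.4548×0.39234×-0.26182 + 0.91982×0.96512×0.99328 = -0.149441 + 0.881771 = 0.732330.
Q̄ = (S₀/π) × [bracket] = (1631/π) × 0.732330 = 380.20 W/m².
Daily total = Q̄ × 52.10 h × 3600 s/h = 380.20 × 52.10 × 3600 / 10⁶ = 71.31 MJ/m².

71.3 MJ/m²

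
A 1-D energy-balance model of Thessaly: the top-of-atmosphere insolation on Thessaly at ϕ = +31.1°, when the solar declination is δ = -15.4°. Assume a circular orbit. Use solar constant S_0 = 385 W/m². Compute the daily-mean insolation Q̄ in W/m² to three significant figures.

cos h₀ = −tan(+31.1°) tan(-15.400°) = 0.1662, h₀ = 1.4039 rad.
Bracket: h₀ sin ϕ sin δ + cos ϕ cos δ sin h₀ = 1.4039×0.51653×-0.26556 + 0.85627×0.96410×0.98610 = -0.192573 + 0.814055 = 0.621482.
Q̄ = (S_0/π) × [bracket] = (385/π) × 0.621482 = 76.16 W/m².

Q̄ ≈ 76.2 W/m²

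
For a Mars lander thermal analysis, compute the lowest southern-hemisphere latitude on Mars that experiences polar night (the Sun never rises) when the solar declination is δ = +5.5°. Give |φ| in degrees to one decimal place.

Polar night requires cos H₀ = −tan φ tan δ ≥ 1, i.e. tan φ tan δ ≤ −1.
The boundary is |tan φ| · |tan δ| = 1, so |φ| = 90° − |δ| = 90° − 5.5° = 84.5° in the southern hemisphere.

|φ| = 84.5°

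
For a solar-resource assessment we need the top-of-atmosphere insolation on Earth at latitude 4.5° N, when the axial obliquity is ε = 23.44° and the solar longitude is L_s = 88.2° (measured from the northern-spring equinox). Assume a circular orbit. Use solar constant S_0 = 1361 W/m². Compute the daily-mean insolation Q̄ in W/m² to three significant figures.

Q̄ ≈ 418 W/m²

Solar declination: sin δ = sin ε · sin L_s = sin 23.44° × sin 88.2° = 0.39759, so δ = +23.428°.
cos h₀ = −tan(+4.5°) tan(+23.428°) = -0.0341, h₀ = 1.6049 rad.
Bracket: h₀ sin ϕ sin δ + cos ϕ cos δ sin h₀ = 1.6049×0.07846×0.39759 + 0.99692×0.91756×0.99942 = 0.050065 + 0.914203 = 0.964268.
Q̄ = (S_0/π) × [bracket] = (1361/π) × 0.964268 = 417.7 W/m².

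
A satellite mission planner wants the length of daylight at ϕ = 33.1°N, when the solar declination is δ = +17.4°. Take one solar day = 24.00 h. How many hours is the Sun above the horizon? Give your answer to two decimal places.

cos h₀ = −tan ϕ · tan δ = −tan(+33.1°) × tan(+17.400°) = -0.2043, so h₀ = 1.7765 rad = 101.79°.
Daylight = 2h₀/(2π) × 24.00 h = (1.7765/π) × 24.00 = 13.57 h.

13.57 h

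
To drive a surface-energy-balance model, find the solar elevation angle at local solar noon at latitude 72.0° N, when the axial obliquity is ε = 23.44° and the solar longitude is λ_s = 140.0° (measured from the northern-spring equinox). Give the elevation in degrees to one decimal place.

Solar declination: sin δ = sin ε · sin λ_s = sin 23.44° × sin 140.0° = 0.25569, so δ = +14.815°.
At local noon the hour angle is zero, so the zenith angle equals |φ − δ| = |+72.0° − (+14.815°)| = 57.185°.
Elevation = 90° − 57.185° = 32.8°.

32.8°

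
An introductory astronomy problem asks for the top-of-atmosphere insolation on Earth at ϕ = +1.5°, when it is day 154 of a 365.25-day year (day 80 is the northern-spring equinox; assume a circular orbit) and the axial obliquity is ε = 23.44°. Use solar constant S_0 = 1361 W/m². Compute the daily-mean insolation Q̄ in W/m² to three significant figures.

Solar longitude: L_s = 360° × (154 − 80)/365.25 = 72.936°.
sin δ = sin 23.44° × sin 72.936° = 0.38028, so δ = +22.351°.
cos h₀ = −tan(+1.5°) tan(+22.351°) = -0.0108, h₀ = 1.5816 rad.
Bracket: h₀ sin ϕ sin δ + cos ϕ cos δ sin h₀ = 1.5816×0.02618×0.38028 + 0.99966×0.92487×0.99994 = 0.015746 + 0.924500 = 0.940246.
Q̄ = (S_0/π) × [bracket] = (1361/π) × 0.940246 = 407.3 W/m².

Q̄ ≈ 407 W/m²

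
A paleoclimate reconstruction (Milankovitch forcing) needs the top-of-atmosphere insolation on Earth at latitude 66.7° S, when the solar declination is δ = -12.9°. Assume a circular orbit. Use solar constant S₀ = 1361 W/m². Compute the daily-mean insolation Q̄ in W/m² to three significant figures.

cos H₀ = −tan(-66.7°) tan(-12.900°) = -0.5318, H₀ = 2.1315 rad.
Bracket: H₀ sin φ sin δ + cos φ cos δ sin H₀ = 2.1315×-0.91845×-0.22325 + 0.39555×0.97476×0.84687 = 0.437051 + 0.326525 = 0.763576.
Q̄ = (S₀/π) × [bracket] = (1361/π) × 0.763576 = 330.8 W/m².

Q̄ ≈ 331 W/m²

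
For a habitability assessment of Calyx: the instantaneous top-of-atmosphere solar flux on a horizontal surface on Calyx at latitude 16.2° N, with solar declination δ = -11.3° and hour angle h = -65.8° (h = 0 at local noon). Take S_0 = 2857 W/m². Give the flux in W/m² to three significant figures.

cos θ_z = sin ϕ sin δ + cos ϕ cos δ cos h = -0.054667 + 0.386016 = 0.331349.
Flux = S_0 · cos θ_z = 2857 × 0.331349 = 946.7 W/m².

947 W/m²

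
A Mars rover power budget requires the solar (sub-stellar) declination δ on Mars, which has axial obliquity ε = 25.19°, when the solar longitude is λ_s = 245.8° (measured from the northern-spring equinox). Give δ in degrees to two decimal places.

δ = -22.84°

sin δ = sin ε · sin λ_s = sin 25.19° × sin 245.8° = -0.388218.
δ = arcsin(-0.388218) = -22.84°.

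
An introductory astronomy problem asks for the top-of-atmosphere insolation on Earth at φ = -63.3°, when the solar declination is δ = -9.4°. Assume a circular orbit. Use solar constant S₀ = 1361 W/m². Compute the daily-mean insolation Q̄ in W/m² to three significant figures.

Q̄ ≈ 302 W/m²

cos H₀ = −tan(-63.3°) tan(-9.400°) = -0.3292, H₀ = 1.9062 rad.
Bracket: H₀ sin φ sin δ + cos φ cos δ sin H₀ = 1.9062×-0.89337×-0.16333 + 0.44932×0.98657×0.94428 = 0.278141 + 0.418586 = 0.696727.
Q̄ = (S₀/π) × [bracket] = (1361/π) × 0.696727 = 301.8 W/m².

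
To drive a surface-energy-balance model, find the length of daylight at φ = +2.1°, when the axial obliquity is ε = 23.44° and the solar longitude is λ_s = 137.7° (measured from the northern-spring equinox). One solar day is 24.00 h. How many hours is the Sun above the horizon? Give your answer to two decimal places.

Solar declination: sin δ = sin ε · sin λ_s = sin 23.44° × sin 137.7° = 0.26772, so δ = +15.528°.
cos H₀ = −tan φ · tan δ = −tan(+2.1°) × tan(+15.528°) = -0.0102, so H₀ = 1.5810 rad = 90.58°.
Daylight = 2H₀/(2π) × 24.00 h = (1.5810/π) × 24.00 = 12.08 h.

12.08 h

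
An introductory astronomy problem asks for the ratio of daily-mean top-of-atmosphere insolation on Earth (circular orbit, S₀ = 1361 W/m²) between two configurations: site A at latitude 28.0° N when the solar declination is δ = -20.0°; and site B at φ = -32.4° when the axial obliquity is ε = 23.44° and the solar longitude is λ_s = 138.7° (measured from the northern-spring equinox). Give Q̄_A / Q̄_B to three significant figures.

Q̄_A / Q̄_B ≈ 0.979

— Configuration A (φ=+28.0°):
cos H₀ = −tan(+28.0°) tan(-20.000°) = 0.1935, H₀ = 1.3760 rad.
Bracket: H₀ sin φ sin δ + cos φ cos δ sin H₀ = 1.3760×0.46947×-0.34202 + 0.88295×0.93969×0.98110 = -0.220942 + 0.814018 = 0.593076.
Q̄ = (S₀/π) × [bracket] = (1361/π) × 0.593076 = 256.93 W/m².
— Configuration B (φ=-32.4°):
Solar declination: sin δ = sin ε · sin λ_s = sin 23.44° × sin 138.7° = 0.26254, so δ = +15.221°.
cos H₀ = −tan(-32.4°) tan(+15.221°) = 0.1727, H₀ = 1.3973 rad.
Bracket: H₀ sin φ sin δ + cos φ cos δ sin H₀ = 1.3973×-0.53583×0.26254 + 0.84433×0.96492×0.98498 = -0.196568 + 0.802474 = 0.605906.
Q̄ = (S₀/π) × [bracket] = (1361/π) × 0.605906 = 262.49 W/m².
Ratio Q̄_A / Q̄_B = 256.93 / 262.49 = 0.9788.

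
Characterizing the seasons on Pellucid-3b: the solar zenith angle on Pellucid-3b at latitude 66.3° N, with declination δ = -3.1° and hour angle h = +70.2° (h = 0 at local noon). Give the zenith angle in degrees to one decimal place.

cos θ_z = sin φ sin δ + cos φ cos δ cos h = -0.049518 + 0.135956 = 0.086438.
θ_z = arccos(0.086438) = 85.0°.

θ_z = 85.0°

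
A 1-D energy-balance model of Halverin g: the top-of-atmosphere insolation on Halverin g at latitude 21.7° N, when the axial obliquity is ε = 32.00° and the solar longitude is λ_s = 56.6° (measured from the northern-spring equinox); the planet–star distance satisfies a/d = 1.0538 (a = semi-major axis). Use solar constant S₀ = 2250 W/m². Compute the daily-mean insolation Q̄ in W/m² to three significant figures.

Q̄ ≈ 880 W/m²

Solar declination: sin δ = sin ε · sin λ_s = sin 32.00° × sin 56.6° = 0.44240, so δ = +26.257°.
cos H₀ = −tan(+21.7°) tan(+26.257°) = -0.1963, H₀ = 1.7684 rad.
Bracket: H₀ sin φ sin δ + cos φ cos δ sin H₀ = 1.7684×0.36975×0.44240 + 0.92913×0.89682×0.98054 = 0.289270 + 0.817047 = 1.106317.
Inverse-square distance factor (a/d)² = 1.0538² = 1.110494.
Q̄ = (S₀/π) × 1.110494 × [bracket] = (2250/π) × 1.110494 × 1.106317 = 879.9 W/m².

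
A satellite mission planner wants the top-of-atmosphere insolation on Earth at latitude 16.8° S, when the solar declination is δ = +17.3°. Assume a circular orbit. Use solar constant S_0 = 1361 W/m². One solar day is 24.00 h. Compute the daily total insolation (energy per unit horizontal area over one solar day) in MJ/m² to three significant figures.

cos h₀ = −tan(-16.8°) tan(+17.300°) = 0.0940, h₀ = 1.4766 rad.
Bracket: h₀ sin ϕ sin δ + cos ϕ cos δ sin h₀ = 1.4766×-0.28903×0.29737 + 0.95732×0.95476×0.99557 = -0.126912 + 0.909962 = 0.783050.
Q̄ = (S_0/π) × [bracket] = (1361/π) × 0.783050 = 339.23 W/m².
Daily total = Q̄ × 24.00 h × 3600 s/h = 339.23 × 24.00 × 3600 / 10⁶ = 29.31 MJ/m².

29.3 MJ/m²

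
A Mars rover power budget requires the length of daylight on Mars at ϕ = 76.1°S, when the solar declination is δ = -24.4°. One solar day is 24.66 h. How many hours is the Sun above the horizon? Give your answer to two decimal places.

24.66 h

Sunrise equation: cos h₀ = −tan ϕ · tan δ = -1.8330 ≤ −1, so the Sun never sets (polar day) and h₀ = π.
Daylight = 2h₀/(2π) × 24.66 h = (3.1416/π) × 24.66 = 24.66 h.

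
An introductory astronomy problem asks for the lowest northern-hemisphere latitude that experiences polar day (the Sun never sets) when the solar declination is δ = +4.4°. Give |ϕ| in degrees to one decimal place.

|ϕ| = 85.6°

Polar day requires cos h₀ = −tan ϕ tan δ ≤ −1, i.e. tan ϕ tan δ ≥ 1.
The boundary is |tan ϕ| · |tan δ| = 1, so |ϕ| = 90° − |δ| = 90° − 4.4° = 85.6° in the northern hemisphere.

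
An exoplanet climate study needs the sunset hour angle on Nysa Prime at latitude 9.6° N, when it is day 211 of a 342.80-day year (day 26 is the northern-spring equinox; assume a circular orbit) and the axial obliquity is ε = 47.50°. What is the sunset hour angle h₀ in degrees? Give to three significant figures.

Solar longitude: L_s = 360° × (211 − 26)/342.80 = 194.282°.
sin δ = sin 47.50° × sin 194.282° = -0.18189, so δ = -10.480°.
cos h₀ = −tan ϕ · tan δ = −tan(+9.6°) × tan(-10.480°) = 0.0313, so h₀ = 1.5395 rad = 88.21°.

h₀ = 88.2°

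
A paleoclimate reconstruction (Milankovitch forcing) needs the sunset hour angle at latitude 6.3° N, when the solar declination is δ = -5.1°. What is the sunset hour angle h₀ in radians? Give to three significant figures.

h₀ = 1.56 rad

cos h₀ = −tan ϕ · tan δ = −tan(+6.3°) × tan(-5.100°) = 0.0099, so h₀ = 1.5609 rad = 89.44°.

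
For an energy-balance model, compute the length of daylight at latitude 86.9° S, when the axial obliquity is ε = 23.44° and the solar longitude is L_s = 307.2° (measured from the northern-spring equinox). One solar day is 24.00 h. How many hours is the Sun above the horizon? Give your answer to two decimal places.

24.00 h

Solar declination: sin δ = sin ε · sin L_s = sin 23.44° × sin 307.2° = -0.31685, so δ = -18.473°.
Sunrise equation: cos h₀ = −tan ϕ · tan δ = -6.1683 ≤ −1, so the Sun never sets (polar day) and h₀ = π.
Daylight = 2h₀/(2π) × 24.00 h = (3.1416/π) × 24.00 = 24.00 h.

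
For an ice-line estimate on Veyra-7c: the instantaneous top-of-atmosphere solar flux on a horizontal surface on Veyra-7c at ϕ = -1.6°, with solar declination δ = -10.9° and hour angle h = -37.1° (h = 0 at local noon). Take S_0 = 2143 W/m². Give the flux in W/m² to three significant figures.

cos θ_z = sin ϕ sin δ + cos ϕ cos δ cos h = 0.005280 + 0.782889 = 0.788169.
Flux = S_0 · cos θ_z = 2143 × 0.788169 = 1689 W/m².

1.69e+03 W/m²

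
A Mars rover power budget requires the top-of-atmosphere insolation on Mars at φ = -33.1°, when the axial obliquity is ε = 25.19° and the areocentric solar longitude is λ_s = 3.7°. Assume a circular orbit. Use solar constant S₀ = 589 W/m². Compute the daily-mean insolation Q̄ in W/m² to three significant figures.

Q̄ ≈ 153 W/m²

sin δ = sin 25.19° × sin 3.7° = 0.02747, so δ = +1.574°.
cos H₀ = −tan(-33.1°) tan(+1.574°) = 0.0179, H₀ = 1.5529 rad.
Bracket: H₀ sin φ sin δ + cos φ cos δ sin H₀ = 1.5529×-0.54610×0.02747 + 0.83772×0.99962×0.99984 = -0.023296 + 0.837268 = 0.813972.
Q̄ = (S₀/π) × [bracket] = (589/π) × 0.813972 = 152.6 W/m².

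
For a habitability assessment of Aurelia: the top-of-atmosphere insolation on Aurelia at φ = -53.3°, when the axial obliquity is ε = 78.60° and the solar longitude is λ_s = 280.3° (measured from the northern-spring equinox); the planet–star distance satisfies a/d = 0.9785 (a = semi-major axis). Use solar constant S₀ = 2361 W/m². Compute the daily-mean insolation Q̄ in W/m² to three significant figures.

Solar declination: sin δ = sin ε · sin λ_s = sin 78.60° × sin 280.3° = -0.96447, so δ = -74.682°.
cos H₀ = −tan(-53.3°) tan(-74.682°) = -4.8980 ≤ −1 ⇒ polar day, H₀ = π.
Bracket: H₀ sin φ sin δ + cos φ cos δ sin H₀ = 3.1416×-0.80178×-0.96447 + 0.59763×0.26418×0.00000 = 2.429377 + 0.000000 = 2.429377.
Inverse-square distance factor (a/d)² = 0.9785² = 0.957462.
Q̄ = (S₀/π) × 0.957462 × [bracket] = (2361/π) × 0.957462 × 2.429377 = 1748 W/m².

Q̄ ≈ 1.75e+03 W/m²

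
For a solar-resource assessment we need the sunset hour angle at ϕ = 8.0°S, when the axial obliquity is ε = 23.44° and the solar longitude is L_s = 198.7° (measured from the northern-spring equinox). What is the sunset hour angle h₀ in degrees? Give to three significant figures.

h₀ = 91.0°

Solar declination: sin δ = sin ε · sin L_s = sin 23.44° × sin 198.7° = -0.12754, so δ = -7.327°.
cos h₀ = −tan ϕ · tan δ = −tan(-8.0°) × tan(-7.327°) = -0.0181, so h₀ = 1.5889 rad = 91.04°.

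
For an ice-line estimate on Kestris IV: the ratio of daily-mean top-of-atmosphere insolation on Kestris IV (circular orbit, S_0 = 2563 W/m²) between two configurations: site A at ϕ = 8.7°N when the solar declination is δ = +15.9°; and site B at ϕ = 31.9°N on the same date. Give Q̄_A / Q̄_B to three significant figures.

Q̄_A / Q̄_B ≈ 0.962

— Configuration A (ϕ=+8.7°):
cos h₀ = −tan(+8.7°) tan(+15.900°) = -0.0436, h₀ = 1.6144 rad.
Bracket: h₀ sin ϕ sin δ + cos ϕ cos δ sin h₀ = 1.6144×0.15126×0.27396 + 0.98849×0.96174×0.99905 = 0.066899 + 0.949767 = 1.016666.
Q̄ = (S_0/π) × [bracket] = (2563/π) × 1.016666 = 829.42 W/m².
— Configuration B (ϕ=+31.9°):
cos h₀ = −tan(+31.9°) tan(+15.900°) = -0.1773, h₀ = 1.7490 rad.
Bracket: h₀ sin ϕ sin δ + cos ϕ cos δ sin h₀ = 1.7490×0.52844×0.27396 + 0.84897×0.96174×0.98416 = 0.253205 + 0.803555 = 1.056760.
Q̄ = (S_0/π) × [bracket] = (2563/π) × 1.056760 = 862.13 W/m².
Ratio Q̄_A / Q̄_B = 829.42 / 862.13 = 0.9621.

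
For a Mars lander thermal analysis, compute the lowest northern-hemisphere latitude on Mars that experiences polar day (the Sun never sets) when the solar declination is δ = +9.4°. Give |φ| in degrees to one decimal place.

Polar day requires cos H₀ = −tan φ tan δ ≤ −1, i.e. tan φ tan δ ≥ 1.
The boundary is |tan φ| · |tan δ| = 1, so |φ| = 90° − |δ| = 90° − 9.4° = 80.6° in the northern hemisphere.

|φ| = 80.6°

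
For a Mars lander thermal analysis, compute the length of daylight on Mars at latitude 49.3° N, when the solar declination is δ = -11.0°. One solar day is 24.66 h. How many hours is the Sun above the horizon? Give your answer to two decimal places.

10.54 h

cos H₀ = −tan φ · tan δ = −tan(+49.3°) × tan(-11.000°) = 0.2260, so H₀ = 1.3428 rad = 76.94°.
Daylight = 2H₀/(2π) × 24.66 h = (1.3428/π) × 24.66 = 10.54 h.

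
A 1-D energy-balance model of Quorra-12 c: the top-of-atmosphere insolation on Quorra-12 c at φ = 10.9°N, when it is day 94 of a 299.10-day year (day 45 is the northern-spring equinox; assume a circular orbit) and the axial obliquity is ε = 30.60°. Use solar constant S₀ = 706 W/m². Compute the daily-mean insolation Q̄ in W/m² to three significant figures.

Q̄ ≈ 229 W/m²

Solar longitude: λ_s = 360° × (94 − 45)/299.10 = 58.977°.
sin δ = sin 30.60° × sin 58.977° = 0.43623, so δ = +25.863°.
cos H₀ = −tan(+10.9°) tan(+25.863°) = -0.0934, H₀ = 1.6643 rad.
Bracket: H₀ sin φ sin δ + cos φ cos δ sin H₀ = 1.6643×0.18910×0.43623 + 0.98196×0.89984×0.99563 = 0.137290 + 0.879746 = 1.017036.
Q̄ = (S₀/π) × [bracket] = (706/π) × 1.017036 = 228.6 W/m².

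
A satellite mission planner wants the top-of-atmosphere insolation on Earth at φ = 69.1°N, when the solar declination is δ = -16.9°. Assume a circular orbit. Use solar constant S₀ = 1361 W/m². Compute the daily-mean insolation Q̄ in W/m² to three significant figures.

Q̄ ≈ 13.0 W/m²

cos H₀ = −tan(+69.1°) tan(-16.900°) = 0.7956, H₀ = 0.6507 rad.
Bracket: H₀ sin φ sin δ + cos φ cos δ sin H₀ = 0.6507×0.93420×-0.29070 + 0.35674×0.95681×0.60578 = -0.176712 + 0.206772 = 0.030060.
Q̄ = (S₀/π) × [bracket] = (1361/π) × 0.030060 = 13.02 W/m².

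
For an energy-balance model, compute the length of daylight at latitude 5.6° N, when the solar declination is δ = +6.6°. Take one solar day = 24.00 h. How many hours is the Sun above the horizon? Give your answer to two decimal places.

cos H₀ = −tan φ · tan δ = −tan(+5.6°) × tan(+6.600°) = -0.0113, so H₀ = 1.5821 rad = 90.65°.
Daylight = 2H₀/(2π) × 24.00 h = (1.5821/π) × 24.00 = 12.09 h.

12.09 h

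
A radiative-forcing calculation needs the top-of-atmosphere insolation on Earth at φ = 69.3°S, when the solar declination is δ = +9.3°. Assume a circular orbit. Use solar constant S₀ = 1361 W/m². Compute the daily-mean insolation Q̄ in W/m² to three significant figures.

cos H₀ = −tan(-69.3°) tan(+9.300°) = 0.4334, H₀ = 1.1226 rad.
Bracket: H₀ sin φ sin δ + cos φ cos δ sin H₀ = 1.1226×-0.93544×0.16160 + 0.35347×0.98686×0.90122 = -0.169700 + 0.314368 = 0.144668.
Q̄ = (S₀/π) × [bracket] = (1361/π) × 0.144668 = 62.67 W/m².

Q̄ ≈ 62.7 W/m²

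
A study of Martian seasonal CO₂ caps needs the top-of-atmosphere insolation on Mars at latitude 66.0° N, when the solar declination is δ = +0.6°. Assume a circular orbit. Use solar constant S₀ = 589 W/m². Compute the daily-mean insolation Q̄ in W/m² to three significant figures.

cos H₀ = −tan(+66.0°) tan(+0.600°) = -0.0235, H₀ = 1.5943 rad.
Bracket: H₀ sin φ sin δ + cos φ cos δ sin H₀ = 1.5943×0.91355×0.01047 + 0.40674×0.99995×0.99972 = 0.015249 + 0.406606 = 0.421855.
Q̄ = (S₀/π) × [bracket] = (589/π) × 0.421855 = 79.09 W/m².

Q̄ ≈ 79.1 W/m²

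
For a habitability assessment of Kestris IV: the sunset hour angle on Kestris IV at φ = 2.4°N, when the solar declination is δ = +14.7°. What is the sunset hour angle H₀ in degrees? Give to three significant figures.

cos H₀ = −tan φ · tan δ = −tan(+2.4°) × tan(+14.700°) = -0.0110, so H₀ = 1.5818 rad = 90.63°.

H₀ = 90.6°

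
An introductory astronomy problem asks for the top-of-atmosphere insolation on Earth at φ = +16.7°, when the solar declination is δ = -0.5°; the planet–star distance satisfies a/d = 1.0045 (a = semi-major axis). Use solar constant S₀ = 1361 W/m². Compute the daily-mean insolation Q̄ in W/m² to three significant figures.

Q̄ ≈ 417 W/m²

cos H₀ = −tan(+16.7°) tan(-0.500°) = 0.0026, H₀ = 1.5682 rad.
Bracket: H₀ sin φ sin δ + cos φ cos δ sin H₀ = 1.5682×0.28736×-0.00873 + 0.95782×0.99996×1.00000 = -0.003934 + 0.957782 = 0.953848.
Inverse-square distance factor (a/d)² = 1.0045² = 1.009020.
Q̄ = (S₀/π) × 1.009020 × [bracket] = (1361/π) × 1.009020 × 0.953848 = 417.0 W/m².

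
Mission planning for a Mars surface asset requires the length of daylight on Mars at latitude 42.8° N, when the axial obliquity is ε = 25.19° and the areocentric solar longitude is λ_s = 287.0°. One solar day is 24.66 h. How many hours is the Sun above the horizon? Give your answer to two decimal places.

8.99 h

sin δ = sin 25.19° × sin 287.0° = -0.40702, so δ = -24.018°.
cos H₀ = −tan φ · tan δ = −tan(+42.8°) × tan(-24.018°) = 0.4126, so H₀ = 1.1455 rad = 65.63°.
Daylight = 2H₀/(2π) × 24.66 h = (1.1455/π) × 24.66 = 8.99 h.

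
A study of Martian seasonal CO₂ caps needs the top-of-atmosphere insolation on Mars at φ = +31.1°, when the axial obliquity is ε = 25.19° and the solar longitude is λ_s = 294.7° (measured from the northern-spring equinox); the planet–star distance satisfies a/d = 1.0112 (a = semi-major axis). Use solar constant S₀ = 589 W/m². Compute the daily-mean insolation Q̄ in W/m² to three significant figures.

Solar declination: sin δ = sin ε · sin λ_s = sin 25.19° × sin 294.7° = -0.38668, so δ = -22.748°.
cos H₀ = −tan(+31.1°) tan(-22.748°) = 0.2529, H₀ = 1.3151 rad.
Bracket: H₀ sin φ sin δ + cos φ cos δ sin H₀ = 1.3151×0.51653×-0.38668 + 0.85627×0.92221×0.96748 = -0.262667 + 0.763981 = 0.501314.
Inverse-square distance factor (a/d)² = 1.0112² = 1.022525.
Q̄ = (S₀/π) × 1.022525 × [bracket] = (589/π) × 1.022525 × 0.501314 = 96.11 W/m².

Q̄ ≈ 96.1 W/m²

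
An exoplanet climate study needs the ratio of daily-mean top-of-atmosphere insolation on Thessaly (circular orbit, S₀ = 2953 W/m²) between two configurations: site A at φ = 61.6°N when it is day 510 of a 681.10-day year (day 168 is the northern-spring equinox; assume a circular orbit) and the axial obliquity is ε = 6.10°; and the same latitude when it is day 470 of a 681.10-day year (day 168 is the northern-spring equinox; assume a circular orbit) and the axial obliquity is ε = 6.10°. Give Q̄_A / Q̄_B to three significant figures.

— Configuration A (φ=+61.6°):
Solar longitude: λ_s = 360° × (510 − 168)/681.10 = 180.766°.
sin δ = sin 6.10° × sin 180.766° = -0.00142, so δ = -0.081°.
cos H₀ = −tan(+61.6°) tan(-0.081°) = 0.0026, H₀ = 1.5682 rad.
Bracket: H₀ sin φ sin δ + cos φ cos δ sin H₀ = 1.5682×0.87965×-0.00142 + 0.47562×1.00000×1.00000 = -0.001959 + 0.475620 = 0.473661.
Q̄ = (S₀/π) × [bracket] = (2953/π) × 0.473661 = 445.23 W/m².
— Configuration B (φ=+61.6°):
Solar longitude: λ_s = 360° × (470 − 168)/681.10 = 159.624°.
sin δ = sin 6.10° × sin 159.624° = 0.03700, so δ = +2.120°.
cos H₀ = −tan(+61.6°) tan(+2.120°) = -0.0685, H₀ = 1.6393 rad.
Bracket: H₀ sin φ sin δ + cos φ cos δ sin H₀ = 1.6393×0.87965×0.03700 + 0.47562×0.99932×0.99765 = 0.053354 + 0.474180 = 0.527534.
Q̄ = (S₀/π) × [bracket] = (2953/π) × 0.527534 = 495.87 W/m².
Ratio Q̄_A / Q̄_B = 445.23 / 495.87 = 0.8979.

Q̄_A / Q̄_B ≈ 0.898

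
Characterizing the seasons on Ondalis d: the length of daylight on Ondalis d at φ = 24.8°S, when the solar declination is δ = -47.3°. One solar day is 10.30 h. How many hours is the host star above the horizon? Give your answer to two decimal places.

6.87 h

cos H₀ = −tan φ · tan δ = −tan(-24.8°) × tan(-47.300°) = -0.5007, so H₀ = 2.0952 rad = 120.05°.
Daylight = 2H₀/(2π) × 10.30 h = (2.0952/π) × 10.30 = 6.87 h.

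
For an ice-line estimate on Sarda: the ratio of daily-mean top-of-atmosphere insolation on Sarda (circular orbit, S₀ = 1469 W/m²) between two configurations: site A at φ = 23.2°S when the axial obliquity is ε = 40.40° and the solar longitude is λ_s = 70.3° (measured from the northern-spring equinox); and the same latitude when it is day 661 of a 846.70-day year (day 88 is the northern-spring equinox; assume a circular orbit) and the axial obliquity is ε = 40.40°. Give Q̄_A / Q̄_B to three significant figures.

— Configuration A (φ=-23.2°):
Solar declination: sin δ = sin ε · sin λ_s = sin 40.40° × sin 70.3° = 0.61019, so δ = +37.603°.
cos H₀ = −tan(-23.2°) tan(+37.603°) = 0.3301, H₀ = 1.2344 rad.
Bracket: H₀ sin φ sin δ + cos φ cos δ sin H₀ = 1.2344×-0.39394×0.61019 + 0.91914×0.79226×0.94395 = -0.296723 + 0.687382 = 0.390659.
Q̄ = (S₀/π) × [bracket] = (1469/π) × 0.390659 = 182.67 W/m².
— Configuration B (φ=-23.2°):
Solar longitude: λ_s = 360° × (661 − 88)/846.70 = 243.628°.
sin δ = sin 40.40° × sin 243.628° = -0.58067, so δ = -35.498°.
cos H₀ = −tan(-23.2°) tan(-35.498°) = -0.3057, H₀ = 1.8815 rad.
Bracket: H₀ sin φ sin δ + cos φ cos δ sin H₀ = 1.8815×-0.39394×-0.58067 + 0.91914×0.81414×0.95213 = 0.430392 + 0.712487 = 1.142879.
Q̄ = (S₀/π) × [bracket] = (1469/π) × 1.142879 = 534.41 W/m².
Ratio Q̄_A / Q̄_B = 182.67 / 534.41 = 0.3418.

Q̄_A / Q̄_B ≈ 0.342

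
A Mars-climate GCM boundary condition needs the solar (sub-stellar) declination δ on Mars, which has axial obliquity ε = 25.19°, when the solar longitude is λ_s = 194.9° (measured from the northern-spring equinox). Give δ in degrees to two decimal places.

sin δ = sin ε · sin λ_s = sin 25.19° × sin 194.9° = -0.109441.
δ = arcsin(-0.109441) = -6.28°.

δ = -6.28°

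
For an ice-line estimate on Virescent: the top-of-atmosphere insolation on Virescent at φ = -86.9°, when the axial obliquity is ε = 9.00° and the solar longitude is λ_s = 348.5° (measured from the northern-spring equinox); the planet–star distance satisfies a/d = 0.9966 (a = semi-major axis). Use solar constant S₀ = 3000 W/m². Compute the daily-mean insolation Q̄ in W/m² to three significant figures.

Q̄ ≈ 106 W/m²

Solar declination: sin δ = sin ε · sin λ_s = sin 9.00° × sin 348.5° = -0.03119, so δ = -1.787°.
cos H₀ = −tan(-86.9°) tan(-1.787°) = -0.5762, H₀ = 2.1848 rad.
Bracket: H₀ sin φ sin δ + cos φ cos δ sin H₀ = 2.1848×-0.99854×-0.03119 + 0.05408×0.99951×0.81734 = 0.068044 + 0.044180 = 0.112224.
Inverse-square distance factor (a/d)² = 0.9966² = 0.993212.
Q̄ = (S₀/π) × 0.993212 × [bracket] = (3000/π) × 0.993212 × 0.112224 = 106.4 W/m².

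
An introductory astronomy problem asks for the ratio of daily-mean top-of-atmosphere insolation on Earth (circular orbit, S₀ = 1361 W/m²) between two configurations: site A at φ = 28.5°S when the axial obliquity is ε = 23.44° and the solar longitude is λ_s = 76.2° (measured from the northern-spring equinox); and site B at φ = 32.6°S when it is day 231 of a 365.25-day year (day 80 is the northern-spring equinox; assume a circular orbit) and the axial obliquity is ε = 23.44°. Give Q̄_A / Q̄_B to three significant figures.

— Configuration A (φ=-28.5°):
Solar declination: sin δ = sin ε · sin λ_s = sin 23.44° × sin 76.2° = 0.38631, so δ = +22.725°.
cos H₀ = −tan(-28.5°) tan(+22.725°) = 0.2274, H₀ = 1.3414 rad.
Bracket: H₀ sin φ sin δ + cos φ cos δ sin H₀ = 1.3414×-0.47716×0.38631 + 0.87882×0.92237×0.97380 = -0.247263 + 0.789360 = 0.542097.
Q̄ = (S₀/π) × [bracket] = (1361/π) × 0.542097 = 234.85 W/m².
— Configuration B (φ=-32.6°):
Solar longitude: λ_s = 360° × (231 − 80)/365.25 = 148.830°.
sin δ = sin 23.44° × sin 148.830° = 0.20589, so δ = +11.882°.
cos H₀ = −tan(-32.6°) tan(+11.882°) = 0.1346, H₀ = 1.4358 rad.
Bracket: H₀ sin φ sin δ + cos φ cos δ sin H₀ = 1.4358×-0.53877×0.20589 + 0.84245×0.97858×0.99091 = -0.159269 + 0.816911 = 0.657642.
Q̄ = (S₀/π) × [bracket] = (1361/π) × 0.657642 = 284.90 W/m².
Ratio Q̄_A / Q̄_B = 234.85 / 284.90 = 0.8243.

Q̄_A / Q̄_B ≈ 0.824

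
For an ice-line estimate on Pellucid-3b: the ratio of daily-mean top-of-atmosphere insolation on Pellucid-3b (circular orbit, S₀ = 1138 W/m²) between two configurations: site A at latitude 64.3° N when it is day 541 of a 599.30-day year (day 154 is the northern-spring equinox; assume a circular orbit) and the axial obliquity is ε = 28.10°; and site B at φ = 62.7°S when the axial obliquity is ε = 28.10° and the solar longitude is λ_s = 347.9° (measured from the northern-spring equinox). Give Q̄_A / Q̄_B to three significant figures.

Q̄_A / Q̄_B ≈ 0.0419

— Configuration A (φ=+64.3°):
Solar longitude: λ_s = 360° × (541 − 154)/599.30 = 232.471°.
sin δ = sin 28.10° × sin 232.471° = -0.37353, so δ = -21.934°.
cos H₀ = −tan(+64.3°) tan(-21.934°) = 0.8367, H₀ = 0.5795 rad.
Bracket: H₀ sin φ sin δ + cos φ cos δ sin H₀ = 0.5795×0.90108×-0.37353 + 0.43366×0.92762×0.54764 = -0.195048 + 0.220300 = 0.025252.
Q̄ = (S₀/π) × [bracket] = (1138/π) × 0.025252 = 9.1472 W/m².
— Configuration B (φ=-62.7°):
Solar declination: sin δ = sin ε · sin λ_s = sin 28.10° × sin 347.9° = -0.09873, so δ = -5.666°.
cos H₀ = −tan(-62.7°) tan(-5.666°) = -0.1922, H₀ = 1.7642 rad.
Bracket: H₀ sin φ sin δ + cos φ cos δ sin H₀ = 1.7642×-0.88862×-0.09873 + 0.45865×0.99511×0.98135 = 0.154779 + 0.447895 = 0.602674.
Q̄ = (S₀/π) × [bracket] = (1138/π) × 0.602674 = 218.31 W/m².
Ratio Q̄_A / Q̄_B = 9.1472 / 218.31 = 0.04190.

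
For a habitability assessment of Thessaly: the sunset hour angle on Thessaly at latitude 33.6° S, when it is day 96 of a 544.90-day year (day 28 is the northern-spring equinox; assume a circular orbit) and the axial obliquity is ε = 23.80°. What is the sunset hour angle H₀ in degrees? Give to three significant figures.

Solar longitude: λ_s = 360° × (96 − 28)/544.90 = 44.926°.
sin δ = sin 23.80° × sin 44.926° = 0.28498, so δ = +16.558°.
cos H₀ = −tan φ · tan δ = −tan(-33.6°) × tan(+16.558°) = 0.1975, so H₀ = 1.3720 rad = 78.61°.

H₀ = 78.6°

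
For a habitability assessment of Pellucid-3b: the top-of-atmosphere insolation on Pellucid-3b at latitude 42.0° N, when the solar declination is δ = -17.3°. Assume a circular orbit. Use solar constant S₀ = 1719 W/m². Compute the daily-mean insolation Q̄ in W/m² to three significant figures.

cos H₀ = −tan(+42.0°) tan(-17.300°) = 0.2804, H₀ = 1.2865 rad.
Bracket: H₀ sin φ sin δ + cos φ cos δ sin H₀ = 1.2865×0.66913×-0.29737 + 0.74314×0.95476×0.95987 = -0.255987 + 0.681047 = 0.425060.
Q̄ = (S₀/π) × [bracket] = (1719/π) × 0.425060 = 232.6 W/m².

Q̄ ≈ 233 W/m²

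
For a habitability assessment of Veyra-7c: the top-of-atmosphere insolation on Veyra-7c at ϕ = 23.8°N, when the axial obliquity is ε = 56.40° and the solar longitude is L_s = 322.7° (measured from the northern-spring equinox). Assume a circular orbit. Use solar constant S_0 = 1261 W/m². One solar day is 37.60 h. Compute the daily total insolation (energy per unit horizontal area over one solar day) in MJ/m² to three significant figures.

Solar declination: sin δ = sin ε · sin L_s = sin 56.40° × sin 322.7° = -0.50474, so δ = -30.314°.
cos h₀ = −tan(+23.8°) tan(-30.314°) = 0.2579, h₀ = 1.3100 rad.
Bracket: h₀ sin ϕ sin δ + cos ϕ cos δ sin h₀ = 1.3100×0.40355×-0.50474 + 0.91496×0.86327×0.96618 = -0.266831 + 0.763145 = 0.496314.
Q̄ = (S_0/π) × [bracket] = (1261/π) × 0.496314 = 199.21 W/m².
Daily total = Q̄ × 37.60 h × 3600 s/h = 199.21 × 37.60 × 3600 / 10⁶ = 26.97 MJ/m².

27.0 MJ/m²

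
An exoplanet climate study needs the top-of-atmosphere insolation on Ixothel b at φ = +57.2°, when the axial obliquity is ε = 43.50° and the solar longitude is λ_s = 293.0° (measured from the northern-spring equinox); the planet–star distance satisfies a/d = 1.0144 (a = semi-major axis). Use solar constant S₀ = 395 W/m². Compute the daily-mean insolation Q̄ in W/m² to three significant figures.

Solar declination: sin δ = sin ε · sin λ_s = sin 43.50° × sin 293.0° = -0.63363, so δ = -39.319°.
cos H₀ = −tan(+57.2°) tan(-39.319°) = 1.2709 ≥ 1 ⇒ polar night, H₀ = 0 and Q̄ = 0.
Inverse-square distance factor (a/d)² = 1.0144² = 1.029007.

Q̄ ≈ 0.00 W/m²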